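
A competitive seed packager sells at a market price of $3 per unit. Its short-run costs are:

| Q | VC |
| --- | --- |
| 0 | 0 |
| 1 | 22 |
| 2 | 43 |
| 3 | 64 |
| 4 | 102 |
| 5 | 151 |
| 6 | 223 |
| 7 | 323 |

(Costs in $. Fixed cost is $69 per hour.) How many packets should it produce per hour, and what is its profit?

Q = 0 (shut down); profit = -$69

Profit at each row (π = 3Q − TC): Q=0: -69; Q=1: -88; Q=2: -106; Q=3: -124; Q=4: -159; Q=5: -205; Q=6: -274; Q=7: -371.
Profit is highest at Q = 0. Equivalently, the lowest AVC in the table is 64/3 ≈ $21.33 at Q = 3, and P = $3 falls below it — price never covers variable cost, so the firm shuts down and loses only its fixed cost.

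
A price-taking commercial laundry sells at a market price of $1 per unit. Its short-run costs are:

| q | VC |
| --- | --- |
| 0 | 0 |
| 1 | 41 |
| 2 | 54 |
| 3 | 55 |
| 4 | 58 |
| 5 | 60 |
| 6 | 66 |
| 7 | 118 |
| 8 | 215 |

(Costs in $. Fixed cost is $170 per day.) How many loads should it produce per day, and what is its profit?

Tabulate TR − TC: q=0: -170; q=1: -210; q=2: -222; q=3: -222; q=4: -224; q=5: -225; q=6: -230; q=7: -281; q=8: -377.
Profit is highest at q = 0. Equivalently, the lowest AVC in the table is 66/6 ≈ $11 at q = 6, and P = $1 falls below it — price never covers variable cost, so the firm shuts down and loses only its fixed cost.

q = 0 (shut down); profit = -$170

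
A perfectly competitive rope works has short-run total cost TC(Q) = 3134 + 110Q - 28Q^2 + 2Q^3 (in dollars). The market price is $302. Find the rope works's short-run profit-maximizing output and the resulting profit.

Profit = -$254 at Q = 12

AVC = 110 - 28Q + 2Q^2 has its minimum $12 at Q = 7; price $302 clears that bar, so the firm operates.
With MC = 110 - 56Q + 6Q^2, P = MC on the upward-sloping part at Q* = 12.
TR = 302·12 = 3624. TC = 3134 + 744 = 3878. Profit = 3624 − 3878 = -$254.
By producing, the firm covers all variable cost plus $2880 of fixed cost; shutting down would lose the full $3134.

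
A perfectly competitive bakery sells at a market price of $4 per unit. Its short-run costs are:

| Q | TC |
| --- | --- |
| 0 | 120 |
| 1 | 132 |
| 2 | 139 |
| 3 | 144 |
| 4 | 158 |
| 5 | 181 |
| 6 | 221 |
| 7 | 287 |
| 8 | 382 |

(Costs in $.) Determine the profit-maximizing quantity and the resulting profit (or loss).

Tabulate TR − TC: Q=0: -120; Q=1: -128; Q=2: -131; Q=3: -132; Q=4: -142; Q=5: -161; Q=6: -197; Q=7: -259; Q=8: -350.
Profit is highest at Q = 0. Equivalently, the lowest AVC in the table is 24/3 ≈ $8 at Q = 3, and P = $4 falls below it — price never covers variable cost, so the firm shuts down and loses only its fixed cost.

Q = 0 (shut down); profit = -$120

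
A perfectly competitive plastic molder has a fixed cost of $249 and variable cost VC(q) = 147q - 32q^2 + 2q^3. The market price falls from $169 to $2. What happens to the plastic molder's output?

Output falls from 11 to 0 (the firm shuts down)

MC = 147 - 64q + 6q^2; the shutdown threshold is min AVC = $19 (at q = 8).
At P = $169 ≥ min AVC, set P = MC on the rising branch: q = 11.
At P = $2 < min AVC = $19, price no longer covers variable cost at any output, so the firm shuts down: q = 0.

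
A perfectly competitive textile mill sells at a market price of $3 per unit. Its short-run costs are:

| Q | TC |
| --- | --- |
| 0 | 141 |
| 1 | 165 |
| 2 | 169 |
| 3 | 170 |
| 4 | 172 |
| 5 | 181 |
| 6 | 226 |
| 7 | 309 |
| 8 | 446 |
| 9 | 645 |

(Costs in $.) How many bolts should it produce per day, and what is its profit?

Tabulate TR − TC: Q=0: -141; Q=1: -162; Q=2: -163; Q=3: -161; Q=4: -160; Q=5: -166; Q=6: -208; Q=7: -288; Q=8: -422; Q=9: -618.
Profit is highest at Q = 0. Equivalently, the lowest AVC in the table is 31/4 ≈ $7.75 at Q = 4, and P = $3 falls below it — price never covers variable cost, so the firm shuts down and loses only its fixed cost.

Q = 0 (shut down); profit = -$141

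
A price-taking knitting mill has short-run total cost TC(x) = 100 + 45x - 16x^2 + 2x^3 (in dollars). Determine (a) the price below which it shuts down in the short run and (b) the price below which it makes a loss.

Shutdown price = $13; break-even price = $35

AVC = 45 - 16x + 2x^2; minimized at x = 4, giving min AVC = $13. That is the shutdown price.
ATC = 100/x + 45 - 16x + 2x^2. Setting dATC/dx = −100/x^2 − 16 + 4x = 0 gives x = 5 (since 4·5^3 − 16·5^2 = 100).
min ATC = 100/5 + 45 − 16·5 + 2·5^2 = $35. That is the break-even price.
Between these two prices the firm operates at a loss; above $35 it earns a profit.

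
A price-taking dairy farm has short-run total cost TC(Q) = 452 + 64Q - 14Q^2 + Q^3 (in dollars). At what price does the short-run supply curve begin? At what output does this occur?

$15 per unit, at Q = 7

The shutdown price is the minimum of AVC. VC = 64Q - 14Q^2 + Q^3, so AVC = 64 - 14Q + Q^2.
At the minimum of AVC, MC = AVC. MC = 64 - 28Q + 3Q^2; setting MC = AVC gives 2Q^2 - 14Q = 0, so Q = 7. min AVC = 15.
So the shutdown price is $15.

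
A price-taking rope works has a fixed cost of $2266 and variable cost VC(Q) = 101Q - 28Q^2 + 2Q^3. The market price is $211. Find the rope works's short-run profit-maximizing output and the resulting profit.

Profit = -$330 at Q = 11

AVC = 101 - 28Q + 2Q^2 has its minimum $3 at Q = 7; price $211 clears that bar, so the firm operates.
MC = 101 - 56Q + 6Q^2. Setting P = MC and taking the root on the rising branch gives Q* = 11.
TR = 211·11 = 2321. TC = 2266 + 385 = 2651. Profit = 2321 − 2651 = -$330.
That loss of $330 beats the $2266 the firm would lose by shutting down; producing recovers $1936 of fixed cost.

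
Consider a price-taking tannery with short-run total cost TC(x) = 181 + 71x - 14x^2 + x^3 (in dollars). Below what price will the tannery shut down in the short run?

$22 per unit

The shutdown price is the minimum of AVC. VC = 71x - 14x^2 + x^3, so AVC = 71 - 14x + x^2.
dAVC/dx = -14 + 2x = 0 gives x = 7. min AVC = 71 - 14·7 + 7^2 = 22.
So the shutdown price is $22.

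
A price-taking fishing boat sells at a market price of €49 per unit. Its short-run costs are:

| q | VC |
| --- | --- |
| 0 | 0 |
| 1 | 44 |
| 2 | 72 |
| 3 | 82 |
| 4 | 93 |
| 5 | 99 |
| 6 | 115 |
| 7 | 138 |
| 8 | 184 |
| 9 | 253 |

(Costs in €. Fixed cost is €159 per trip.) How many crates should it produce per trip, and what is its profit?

q = 8; profit = €49

Compute π = P·q − TC at each output: q=0: -159; q=1: -154; q=2: -133; q=3: -94; q=4: -56; q=5: -13; q=6: 20; q=7: 46; q=8: 49; q=9: 29.
Profit is maximized at q = 8. AVC there is 184/8 = €23 ≤ P, so producing beats shutting down (which would give -€159).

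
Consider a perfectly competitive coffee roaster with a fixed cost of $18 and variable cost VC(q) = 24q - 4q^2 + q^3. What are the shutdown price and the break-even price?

Shutdown price = min AVC. AVC = 24 - 4q + q^2, with vertex at q = 2 and minimum $20.
ATC = 18/q + 24 - 4q + q^2. Setting dATC/dq = −18/q^2 − 4 + 2q = 0 gives q = 3 (since 2·3^3 − 4·3^2 = 18).
min ATC = 18/3 + 24 − 4·3 + 3^2 = $27. That is the break-even price.
Between these two prices the firm operates at a loss; above $27 it earns a profit.

Shutdown price = $20; break-even price = $27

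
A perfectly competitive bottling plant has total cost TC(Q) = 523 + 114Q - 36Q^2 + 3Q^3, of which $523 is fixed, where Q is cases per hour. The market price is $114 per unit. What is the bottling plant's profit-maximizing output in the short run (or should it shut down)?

Produce at Q = 8

Strip out fixed cost: VC = 114Q - 36Q^2 + 3Q^3. Then AVC = 114 - 36Q + 3Q^2 and MC = 114 - 72Q + 9Q^2.
The AVC parabola has its vertex at Q = 36/6 = 6, where AVC = 114 - 36·6 + 3·6^2 = $6.
P = $114 exceeds min AVC = $6, so the firm stays open.
Set P = MC: 114 = 114 - 72Q + 9Q^2 → -72Q + 9Q^2 = 0. The roots are Q = 0 and Q = 8; the profit-maximizing output is on the rising part of MC, so Q* = 8.
Check: AVC at Q = 8 is $18 ≤ P, so revenue covers variable cost.
Profit = P·Q − TC = 114·8 − 667 = $245.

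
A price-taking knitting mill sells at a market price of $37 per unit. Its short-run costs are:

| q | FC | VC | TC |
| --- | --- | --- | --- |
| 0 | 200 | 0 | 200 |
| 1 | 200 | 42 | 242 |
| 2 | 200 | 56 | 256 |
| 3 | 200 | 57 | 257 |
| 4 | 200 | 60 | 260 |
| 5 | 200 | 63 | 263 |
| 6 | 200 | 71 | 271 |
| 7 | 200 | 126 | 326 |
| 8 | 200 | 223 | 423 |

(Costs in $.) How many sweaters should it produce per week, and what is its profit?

q = 6; profit = -$49

Tabulate TR − TC: q=0: -200; q=1: -205; q=2: -182; q=3: -146; q=4: -112; q=5: -78; q=6: -49; q=7: -67; q=8: -127.
Profit is maximized at q = 6. AVC there is 71/6 = $11.83 ≤ P, so producing beats shutting down (which would give -$200).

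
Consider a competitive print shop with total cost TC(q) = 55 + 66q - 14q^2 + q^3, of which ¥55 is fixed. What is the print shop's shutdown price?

¥17 per unit

The firm shuts down when price falls below the minimum of average variable cost. AVC = VC/q = 66 - 14q + q^2.
At the minimum of AVC, MC = AVC. MC = 66 - 28q + 3q^2; setting MC = AVC gives 2q^2 - 14q = 0, so q = 7. min AVC = 17.
For P < ¥17 the firm produces nothing.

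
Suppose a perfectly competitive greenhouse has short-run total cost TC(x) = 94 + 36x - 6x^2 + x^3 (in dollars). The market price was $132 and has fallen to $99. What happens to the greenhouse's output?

Output falls from 8 to 7

MC = 36 - 12x + 3x^2; the shutdown threshold is min AVC = $27 (at x = 3).
At P = $132 ≥ min AVC, set P = MC on the rising branch: x = 8.
At P = $99 ≥ min AVC, set P = MC: x = 7. The firm stays open but cuts output.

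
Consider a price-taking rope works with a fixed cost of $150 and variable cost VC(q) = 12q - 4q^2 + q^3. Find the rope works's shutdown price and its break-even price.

Shutdown price = min AVC. AVC = 12 - 4q + q^2, with vertex at q = 2 and minimum $8.
ATC = 150/q + 12 - 4q + q^2. Setting dATC/dq = −150/q^2 − 4 + 2q = 0 gives q = 5 (since 2·5^3 − 4·5^2 = 150).
min ATC = 150/5 + 12 − 4·5 + 5^2 = $47. That is the break-even price.
Between these two prices the firm operates at a loss; above $47 it earns a profit.

Shutdown price = $8; break-even price = $47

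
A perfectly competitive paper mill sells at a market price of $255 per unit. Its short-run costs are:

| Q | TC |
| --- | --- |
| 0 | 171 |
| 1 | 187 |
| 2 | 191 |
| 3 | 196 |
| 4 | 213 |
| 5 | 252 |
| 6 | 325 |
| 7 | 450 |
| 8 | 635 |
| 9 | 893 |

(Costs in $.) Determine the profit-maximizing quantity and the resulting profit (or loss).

Q = 8; profit = $1405

Tabulate TR − TC: Q=0: -171; Q=1: 68; Q=2: 319; Q=3: 569; Q=4: 807; Q=5: 1023; Q=6: 1205; Q=7: 1335; Q=8: 1405; Q=9: 1402.
Profit is maximized at Q = 8. AVC there is 464/8 = $58 ≤ P, so producing beats shutting down (which would give -$171).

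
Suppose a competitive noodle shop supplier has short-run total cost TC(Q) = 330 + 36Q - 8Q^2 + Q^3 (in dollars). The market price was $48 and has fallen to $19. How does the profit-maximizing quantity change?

Output falls from 6 to 0 (the firm shuts down)

AVC = 36 - 8Q + Q^2, minimized at Q = 4 where min AVC = $20. MC = 36 - 16Q + 3Q^2.
At P = $48 ≥ min AVC, set P = MC on the rising branch: Q = 6.
At P = $19 < min AVC = $20, price no longer covers variable cost at any output, so the firm shuts down: Q = 0.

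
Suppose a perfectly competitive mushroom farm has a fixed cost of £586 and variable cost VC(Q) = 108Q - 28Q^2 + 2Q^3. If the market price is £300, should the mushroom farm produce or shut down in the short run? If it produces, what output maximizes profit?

Strip out fixed cost: VC = 108Q - 28Q^2 + 2Q^3. Then AVC = 108 - 28Q + 2Q^2 and MC = 108 - 56Q + 6Q^2.
The AVC parabola has its vertex at Q = 28/4 = 7, where AVC = 108 - 28·7 + 2·7^2 = £10.
P = £300 exceeds min AVC = £10, so the firm stays open.
Solving P = MC: -192 - 56Q + 6Q^2 = 0 ⇒ Q = -8/3 or 12. On the upward-sloping branch, Q* = 12.
Check: AVC at Q = 12 is £60 ≤ P, so revenue covers variable cost.
Profit = P·Q − TC = 300·12 − 1306 = £2294.

Produce at Q = 12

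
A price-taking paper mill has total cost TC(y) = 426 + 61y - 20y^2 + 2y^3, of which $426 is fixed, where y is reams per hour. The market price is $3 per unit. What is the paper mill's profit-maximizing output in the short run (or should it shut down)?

Strip out fixed cost: VC = 61y - 20y^2 + 2y^3. Then AVC = 61 - 20y + 2y^2 and MC = 61 - 40y + 6y^2.
AVC hits its minimum where MC = AVC, at y = 5, giving min AVC = 61 - 20·5 + 2·5^2 = $11.
Since P = $3 < min AVC = $11, price fails to cover variable cost at any output.
The firm minimizes its loss by shutting down and losing only its fixed cost of $426.

Shut down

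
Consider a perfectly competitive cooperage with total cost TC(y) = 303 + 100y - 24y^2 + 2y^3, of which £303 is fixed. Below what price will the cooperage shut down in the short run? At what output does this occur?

The firm shuts down when price falls below the minimum of average variable cost. AVC = VC/y = 100 - 24y + 2y^2.
At the minimum of AVC, MC = AVC. MC = 100 - 48y + 6y^2; setting MC = AVC gives 4y^2 - 24y = 0, so y = 6. min AVC = 28.
For P < £28 the firm produces nothing.

£28 per unit, at y = 6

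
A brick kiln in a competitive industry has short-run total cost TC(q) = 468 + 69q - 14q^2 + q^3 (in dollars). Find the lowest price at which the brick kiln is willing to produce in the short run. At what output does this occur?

$20 per unit, at q = 7

Short-run supply begins at min AVC. From VC = 69q - 14q^2 + q^3, AVC = 69 - 14q + q^2.
At the minimum of AVC, MC = AVC. MC = 69 - 28q + 3q^2; setting MC = AVC gives 2q^2 - 14q = 0, so q = 7. min AVC = 20.
The firm shuts down for any P below $20.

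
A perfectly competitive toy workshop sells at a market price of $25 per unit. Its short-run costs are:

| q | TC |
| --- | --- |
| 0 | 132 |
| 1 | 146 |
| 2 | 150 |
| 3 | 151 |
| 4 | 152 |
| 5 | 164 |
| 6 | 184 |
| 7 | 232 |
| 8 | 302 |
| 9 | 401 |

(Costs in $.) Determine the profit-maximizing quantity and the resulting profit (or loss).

Profit at each row (π = 25q − TC): q=0: -132; q=1: -121; q=2: -100; q=3: -76; q=4: -52; q=5: -39; q=6: -34; q=7: -57; q=8: -102; q=9: -176.
Profit is maximized at q = 6. AVC there is 52/6 = $8.67 ≤ P, so producing beats shutting down (which would give -$132).

q = 6; profit = -$34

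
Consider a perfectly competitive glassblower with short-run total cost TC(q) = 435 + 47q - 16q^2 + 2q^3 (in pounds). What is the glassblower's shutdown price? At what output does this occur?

£15 per unit, at q = 4

The shutdown price is the minimum of AVC. VC = 47q - 16q^2 + 2q^3, so AVC = 47 - 16q + 2q^2.
dAVC/dq = -16 + 4q = 0 gives q = 4. min AVC = 47 - 16·4 + 2·4^2 = 15.
So the shutdown price is £15.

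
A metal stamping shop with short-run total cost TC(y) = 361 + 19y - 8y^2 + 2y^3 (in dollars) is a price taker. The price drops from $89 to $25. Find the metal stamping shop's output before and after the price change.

Output falls from 5 to 3

MC = 19 - 16y + 6y^2; the shutdown threshold is min AVC = $11 (at y = 2).
At P = $89 ≥ min AVC, set P = MC on the rising branch: y = 5.
At P = $25 ≥ min AVC, set P = MC: y = 3. The firm stays open but cuts output.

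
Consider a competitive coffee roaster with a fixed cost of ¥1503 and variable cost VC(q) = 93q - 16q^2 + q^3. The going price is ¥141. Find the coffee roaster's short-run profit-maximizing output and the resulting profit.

AVC = 93 - 16q + q^2 has its minimum ¥29 at q = 8; price ¥141 clears that bar, so the firm operates.
MC = 93 - 32q + 3q^2. Setting P = MC and taking the root on the rising branch gives q* = 12.
TR = 141·12 = 1692. TC = 1503 + 540 = 2043. Profit = 1692 − 2043 = -¥351.
That loss of ¥351 beats the ¥1503 the firm would lose by shutting down; producing recovers ¥1152 of fixed cost.

Profit = -¥351 at q = 12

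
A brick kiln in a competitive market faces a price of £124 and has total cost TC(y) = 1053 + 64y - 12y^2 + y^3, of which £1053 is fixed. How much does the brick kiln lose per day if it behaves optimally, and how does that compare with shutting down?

AVC = 64 - 12y + y^2 has its minimum £28 at y = 6; price £124 clears that bar, so the firm operates.
With MC = 64 - 24y + 3y^2, P = MC on the upward-sloping part at y* = 10.
TR = 124·10 = 1240. TC = 1053 + 440 = 1493. Profit = 1240 − 1493 = -£253.
Shutting down would mean losing the fixed cost of £1053, so operating at a loss of £253 is better by £800.

Profit = -£253 at y = 10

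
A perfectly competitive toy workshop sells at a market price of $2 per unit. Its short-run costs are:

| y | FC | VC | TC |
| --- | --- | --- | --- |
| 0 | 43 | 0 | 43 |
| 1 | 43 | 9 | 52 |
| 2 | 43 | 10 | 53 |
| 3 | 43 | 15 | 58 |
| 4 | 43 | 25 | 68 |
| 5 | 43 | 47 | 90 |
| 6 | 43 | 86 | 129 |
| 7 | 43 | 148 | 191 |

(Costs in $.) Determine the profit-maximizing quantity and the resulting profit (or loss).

Tabulate TR − TC: y=0: -43; y=1: -50; y=2: -49; y=3: -52; y=4: -60; y=5: -80; y=6: -117; y=7: -177.
Profit is highest at y = 0. Equivalently, the lowest AVC in the table is 10/2 ≈ $5 at y = 2, and P = $2 falls below it — price never covers variable cost, so the firm shuts down and loses only its fixed cost.

y = 0 (shut down); profit = -$43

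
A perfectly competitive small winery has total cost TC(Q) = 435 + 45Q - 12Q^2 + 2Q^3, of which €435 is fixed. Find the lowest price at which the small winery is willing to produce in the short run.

Short-run supply begins at min AVC. From VC = 45Q - 12Q^2 + 2Q^3, AVC = 45 - 12Q + 2Q^2.
dAVC/dQ = -12 + 4Q = 0 gives Q = 3. min AVC = 45 - 12·3 + 2·3^2 = 27.
So the shutdown price is €27.

€27 per unit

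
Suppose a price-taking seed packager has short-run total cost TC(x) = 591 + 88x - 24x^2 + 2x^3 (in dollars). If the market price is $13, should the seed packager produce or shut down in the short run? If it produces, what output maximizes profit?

Variable cost is VC = 88x - 24x^2 + 2x^3, so AVC = VC/x = 88 - 24x + 2x^2 and MC = dTC/dx = 88 - 48x + 6x^2.
AVC is minimized where dAVC/dx = -24 + 4x = 0, at x = 6; min AVC = 88 - 24·6 + 2·6^2 = $16.
P = $13 lies below min AVC = $16; no output level covers variable cost.
Shutting down limits the loss to fixed cost, $591.

Shut down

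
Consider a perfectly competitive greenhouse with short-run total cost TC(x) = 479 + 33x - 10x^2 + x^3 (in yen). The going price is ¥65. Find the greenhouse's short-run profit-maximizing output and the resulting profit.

AVC = 33 - 10x + x^2 has its minimum ¥8 at x = 5; price ¥65 clears that bar, so the firm operates.
With MC = 33 - 20x + 3x^2, P = MC on the upward-sloping part at x* = 8.
TR = 65·8 = 520. TC = 479 + 136 = 615. Profit = 520 − 615 = -¥95.
By producing, the firm covers all variable cost plus ¥384 of fixed cost; shutting down would lose the full ¥479.

Profit = -¥95 at x = 8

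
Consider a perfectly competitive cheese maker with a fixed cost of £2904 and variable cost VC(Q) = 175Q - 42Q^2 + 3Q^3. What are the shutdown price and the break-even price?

Shutdown price = min AVC. AVC = 175 - 42Q + 3Q^2, with vertex at Q = 7 and minimum £28.
ATC = 2904/Q + 175 - 42Q + 3Q^2. Setting dATC/dQ = −2904/Q^2 − 42 + 6Q = 0 gives Q = 11 (since 6·11^3 − 42·11^2 = 2904).
min ATC = 2904/11 + 175 − 42·11 + 3·11^2 = £340. That is the break-even price.
For £28 ≤ P < £340 the firm produces at a loss; below £28 it shuts down.

Shutdown price = £28; break-even price = £340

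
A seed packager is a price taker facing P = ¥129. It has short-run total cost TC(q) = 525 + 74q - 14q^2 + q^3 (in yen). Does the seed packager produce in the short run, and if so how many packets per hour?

Produce at q = 11

From TC, MC = TC'(q) = 74 - 28q + 3q^2 and AVC = VC/q = 74 - 14q + q^2.
AVC hits its minimum where MC = AVC, at q = 7, giving min AVC = 74 - 14·7 + 7^2 = ¥25.
Since P = ¥129 ≥ min AVC = ¥25, price covers variable cost and the firm should produce.
P = MC gives -55 - 28q + 3q^2 = 0, with roots -5/3 and 11. Take the larger (rising MC): q* = 11.
Check: AVC at q = 11 is ¥41 ≤ P, so revenue covers variable cost.
Profit = P·q − TC = 129·11 − 976 = ¥443.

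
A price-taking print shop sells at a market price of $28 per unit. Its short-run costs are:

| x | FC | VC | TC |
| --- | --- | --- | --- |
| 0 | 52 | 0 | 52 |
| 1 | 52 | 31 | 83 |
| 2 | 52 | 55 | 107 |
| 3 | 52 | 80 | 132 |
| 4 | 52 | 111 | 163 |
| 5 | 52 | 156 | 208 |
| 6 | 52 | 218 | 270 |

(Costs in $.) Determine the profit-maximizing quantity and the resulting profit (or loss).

x = 3; profit = -$48

Compute π = P·x − TC at each output: x=0: -52; x=1: -55; x=2: -51; x=3: -48; x=4: -51; x=5: -68; x=6: -102.
Profit is maximized at x = 3. AVC there is 80/3 = $26.67 ≤ P, so producing beats shutting down (which would give -$52).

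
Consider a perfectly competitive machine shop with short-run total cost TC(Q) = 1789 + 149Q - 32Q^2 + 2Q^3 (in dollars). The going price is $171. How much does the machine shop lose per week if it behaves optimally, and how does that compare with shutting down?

AVC = 149 - 32Q + 2Q^2 has its minimum $21 at Q = 8; price $171 clears that bar, so the firm operates.
With MC = 149 - 64Q + 6Q^2, P = MC on the upward-sloping part at Q* = 11.
TR = 171·11 = 1881. TC = 1789 + 429 = 2218. Profit = 1881 − 2218 = -$337.
That loss of $337 beats the $1789 the firm would lose by shutting down; producing recovers $1452 of fixed cost.

Profit = -$337 at Q = 11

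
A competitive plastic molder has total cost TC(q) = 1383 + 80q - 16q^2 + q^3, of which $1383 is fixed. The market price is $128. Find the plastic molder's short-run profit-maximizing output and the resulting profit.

AVC = 80 - 16q + q^2; min AVC = $16 at q = 8. Since P = $128 ≥ min AVC, the firm produces.
With MC = 80 - 32q + 3q^2, P = MC on the upward-sloping part at q* = 12.
TR = 128·12 = 1536. TC = 1383 + 384 = 1767. Profit = 1536 − 1767 = -$231.
Shutting down would mean losing the fixed cost of $1383, so operating at a loss of $231 is better by $1152.

Profit = -$231 at q = 12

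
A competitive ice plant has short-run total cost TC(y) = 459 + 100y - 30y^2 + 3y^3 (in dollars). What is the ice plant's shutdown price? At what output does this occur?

The firm shuts down when price falls below the minimum of average variable cost. AVC = VC/y = 100 - 30y + 3y^2.
At the minimum of AVC, MC = AVC. MC = 100 - 60y + 9y^2; setting MC = AVC gives 6y^2 - 30y = 0, so y = 5. min AVC = 25.
So the shutdown price is $25.

$25 per unit, at y = 5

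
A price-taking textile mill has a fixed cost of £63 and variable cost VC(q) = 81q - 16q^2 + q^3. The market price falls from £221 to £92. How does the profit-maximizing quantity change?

MC = 81 - 32q + 3q^2; the shutdown threshold is min AVC = £17 (at q = 8).
With P = £221 above the shutdown price, P = MC gives q = 14.
At P = £92 ≥ min AVC, set P = MC: q = 11. The firm stays open but cuts output.

Output falls from 14 to 11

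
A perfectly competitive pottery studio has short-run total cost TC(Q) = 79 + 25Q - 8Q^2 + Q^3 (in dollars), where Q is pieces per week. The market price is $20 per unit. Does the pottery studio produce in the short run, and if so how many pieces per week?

From TC, MC = TC'(Q) = 25 - 16Q + 3Q^2 and AVC = VC/Q = 25 - 8Q + Q^2.
AVC hits its minimum where MC = AVC, at Q = 4, giving min AVC = 25 - 8·4 + 4^2 = $9.
Since P = $20 ≥ min AVC = $9, price covers variable cost and the firm should produce.
P = MC gives 5 - 16Q + 3Q^2 = 0, with roots 1/3 and 5. Take the larger (rising MC): Q* = 5.
Check: AVC at Q = 5 is $10 ≤ P, so revenue covers variable cost.
Profit = P·Q − TC = 20·5 − 129 = -$29, a loss, but smaller than the $79 fixed cost the firm would lose by shutting down.

Produce at Q = 5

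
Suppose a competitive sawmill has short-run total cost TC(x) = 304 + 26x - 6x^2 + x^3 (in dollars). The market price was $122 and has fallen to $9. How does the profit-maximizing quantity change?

Output falls from 8 to 0 (the firm shuts down)

AVC = 26 - 6x + x^2, minimized at x = 3 where min AVC = $17. MC = 26 - 12x + 3x^2.
At P = $122 ≥ min AVC, set P = MC on the rising branch: x = 8.
At P = $9 < min AVC = $17, price no longer covers variable cost at any output, so the firm shuts down: x = 0.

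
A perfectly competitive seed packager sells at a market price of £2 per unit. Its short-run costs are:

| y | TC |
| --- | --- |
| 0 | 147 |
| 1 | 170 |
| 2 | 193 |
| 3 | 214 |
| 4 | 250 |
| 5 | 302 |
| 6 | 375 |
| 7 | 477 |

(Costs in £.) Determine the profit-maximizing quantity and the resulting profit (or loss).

Profit at each row (π = 2y − TC): y=0: -147; y=1: -168; y=2: -189; y=3: -208; y=4: -242; y=5: -292; y=6: -363; y=7: -463.
Profit is highest at y = 0. Equivalently, the lowest AVC in the table is 67/3 ≈ £22.33 at y = 3, and P = £2 falls below it — price never covers variable cost, so the firm shuts down and loses only its fixed cost.

y = 0 (shut down); profit = -£147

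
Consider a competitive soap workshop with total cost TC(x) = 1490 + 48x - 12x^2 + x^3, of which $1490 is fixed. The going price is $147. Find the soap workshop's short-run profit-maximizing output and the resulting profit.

AVC = 48 - 12x + x^2; min AVC = $12 at x = 6. Since P = $147 ≥ min AVC, the firm produces.
MC = 48 - 24x + 3x^2. Setting P = MC and taking the root on the rising branch gives x* = 11.
TR = 147·11 = 1617. TC = 1490 + 407 = 1897. Profit = 1617 − 1897 = -$280.
That loss of $280 beats the $1490 the firm would lose by shutting down; producing recovers $1210 of fixed cost.

Profit = -$280 at x = 11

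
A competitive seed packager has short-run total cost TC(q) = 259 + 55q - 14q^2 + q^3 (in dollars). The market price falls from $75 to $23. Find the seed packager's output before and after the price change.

MC = 55 - 28q + 3q^2; the shutdown threshold is min AVC = $6 (at q = 7).
With P = $75 above the shutdown price, P = MC gives q = 10.
At P = $23 ≥ min AVC, set P = MC: q = 8. The firm stays open but cuts output.

Output falls from 10 to 8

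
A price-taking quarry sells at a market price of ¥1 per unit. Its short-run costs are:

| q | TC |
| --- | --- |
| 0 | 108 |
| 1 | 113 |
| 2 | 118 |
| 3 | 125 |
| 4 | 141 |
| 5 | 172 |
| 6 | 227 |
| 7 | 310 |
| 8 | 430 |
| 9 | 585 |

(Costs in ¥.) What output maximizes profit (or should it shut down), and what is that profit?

q = 0 (shut down); profit = -¥108

Tabulate TR − TC: q=0: -108; q=1: -112; q=2: -116; q=3: -122; q=4: -137; q=5: -167; q=6: -221; q=7: -303; q=8: -422; q=9: -576.
Profit is highest at q = 0. Equivalently, the lowest AVC in the table is 5/1 ≈ ¥5 at q = 1, and P = ¥1 falls below it — price never covers variable cost, so the firm shuts down and loses only its fixed cost.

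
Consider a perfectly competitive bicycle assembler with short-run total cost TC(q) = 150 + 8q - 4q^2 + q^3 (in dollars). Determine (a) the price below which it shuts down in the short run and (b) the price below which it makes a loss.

Shutdown price = $4; break-even price = $43

Shutdown price = min AVC. AVC = 8 - 4q + q^2, with vertex at q = 2 and minimum $4.
ATC = 150/q + 8 - 4q + q^2. Setting dATC/dq = −150/q^2 − 4 + 2q = 0 gives q = 5 (since 2·5^3 − 4·5^2 = 150).
min ATC = 150/5 + 8 − 4·5 + 5^2 = $43. That is the break-even price.
For $4 ≤ P < $43 the firm produces at a loss; below $4 it shuts down.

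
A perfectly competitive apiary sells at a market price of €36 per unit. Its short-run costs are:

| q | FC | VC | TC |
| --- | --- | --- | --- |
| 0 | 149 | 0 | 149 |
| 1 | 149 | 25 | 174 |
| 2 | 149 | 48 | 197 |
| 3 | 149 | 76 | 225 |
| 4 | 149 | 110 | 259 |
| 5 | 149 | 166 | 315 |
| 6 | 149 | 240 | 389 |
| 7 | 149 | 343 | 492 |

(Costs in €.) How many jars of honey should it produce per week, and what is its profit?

q = 4; profit = -€115

Profit at each row (π = 36q − TC): q=0: -149; q=1: -138; q=2: -125; q=3: -117; q=4: -115; q=5: -135; q=6: -173; q=7: -240.
Profit is maximized at q = 4. AVC there is 110/4 = €27.50 ≤ P, so producing beats shutting down (which would give -€149).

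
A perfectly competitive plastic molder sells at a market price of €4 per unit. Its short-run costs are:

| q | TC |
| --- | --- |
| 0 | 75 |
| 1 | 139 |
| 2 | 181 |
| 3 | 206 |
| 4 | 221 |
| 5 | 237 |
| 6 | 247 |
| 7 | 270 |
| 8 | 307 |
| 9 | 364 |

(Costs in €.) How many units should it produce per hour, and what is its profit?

Tabulate TR − TC: q=0: -75; q=1: -135; q=2: -173; q=3: -194; q=4: -205; q=5: -217; q=6: -223; q=7: -242; q=8: -275; q=9: -328.
Profit is highest at q = 0. Equivalently, the lowest AVC in the table is 195/7 ≈ €27.86 at q = 7, and P = €4 falls below it — price never covers variable cost, so the firm shuts down and loses only its fixed cost.

q = 0 (shut down); profit = -€75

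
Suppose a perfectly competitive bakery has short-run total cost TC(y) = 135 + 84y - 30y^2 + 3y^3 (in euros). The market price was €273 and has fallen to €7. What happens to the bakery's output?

Output falls from 9 to 0 (the firm shuts down)

MC = 84 - 60y + 9y^2; the shutdown threshold is min AVC = €9 (at y = 5).
With P = €273 above the shutdown price, P = MC gives y = 9.
At P = €7 < min AVC = €9, price no longer covers variable cost at any output, so the firm shuts down: y = 0.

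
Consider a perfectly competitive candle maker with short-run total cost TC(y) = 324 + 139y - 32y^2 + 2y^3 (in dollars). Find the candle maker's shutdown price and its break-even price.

AVC = 139 - 32y + 2y^2; minimized at y = 8, giving min AVC = $11. That is the shutdown price.
ATC = 324/y + 139 - 32y + 2y^2. Setting dATC/dy = −324/y^2 − 32 + 4y = 0 gives y = 9 (since 4·9^3 − 32·9^2 = 324).
min ATC = 324/9 + 139 − 32·9 + 2·9^2 = $49. That is the break-even price.
For $11 ≤ P < $49 the firm produces at a loss; below $11 it shuts down.

Shutdown price = $11; break-even price = $49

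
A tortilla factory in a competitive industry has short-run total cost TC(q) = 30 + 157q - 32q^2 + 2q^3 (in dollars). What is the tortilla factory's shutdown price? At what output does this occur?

The shutdown price is the minimum of AVC. VC = 157q - 32q^2 + 2q^3, so AVC = 157 - 32q + 2q^2.
dAVC/dq = -32 + 4q = 0 gives q = 8. min AVC = 157 - 32·8 + 2·8^2 = 29.
The firm shuts down for any P below $29.

$29 per unit, at q = 8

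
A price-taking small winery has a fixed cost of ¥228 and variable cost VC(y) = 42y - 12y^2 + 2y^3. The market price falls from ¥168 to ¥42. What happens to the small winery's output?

AVC = 42 - 12y + 2y^2, minimized at y = 3 where min AVC = ¥24. MC = 42 - 24y + 6y^2.
At P = ¥168 ≥ min AVC, set P = MC on the rising branch: y = 7.
At P = ¥42 ≥ min AVC, set P = MC: y = 4. The firm stays open but cuts output.

Output falls from 7 to 4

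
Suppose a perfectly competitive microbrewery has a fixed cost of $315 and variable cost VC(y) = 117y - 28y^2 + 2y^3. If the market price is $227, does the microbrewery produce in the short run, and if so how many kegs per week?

Strip out fixed cost: VC = 117y - 28y^2 + 2y^3. Then AVC = 117 - 28y + 2y^2 and MC = 117 - 56y + 6y^2.
AVC hits its minimum where MC = AVC, at y = 7, giving min AVC = 117 - 28·7 + 2·7^2 = $19.
Because $227 ≥ $19, revenue can cover variable cost; the firm operates.
P = MC gives -110 - 56y + 6y^2 = 0, with roots -5/3 and 11. Take the larger (rising MC): y* = 11.
Check: AVC at y = 11 is $51 ≤ P, so revenue covers variable cost.
Profit = P·y − TC = 227·11 − 876 = $1621.

Produce at y = 11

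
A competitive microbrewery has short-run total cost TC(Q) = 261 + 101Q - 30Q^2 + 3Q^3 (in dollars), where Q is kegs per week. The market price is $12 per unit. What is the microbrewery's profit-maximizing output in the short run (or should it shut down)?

Shut down

Strip out fixed cost: VC = 101Q - 30Q^2 + 3Q^3. Then AVC = 101 - 30Q + 3Q^2 and MC = 101 - 60Q + 9Q^2.
AVC is minimized where dAVC/dQ = -30 + 6Q = 0, at Q = 5; min AVC = 101 - 30·5 + 3·5^2 = $26.
Since P = $12 < min AVC = $26, price fails to cover variable cost at any output.
The firm minimizes its loss by shutting down and losing only its fixed cost of $261.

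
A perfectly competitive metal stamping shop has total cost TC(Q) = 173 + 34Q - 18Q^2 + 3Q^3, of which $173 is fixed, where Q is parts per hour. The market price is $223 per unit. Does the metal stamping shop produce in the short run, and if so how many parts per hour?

Variable cost is VC = 34Q - 18Q^2 + 3Q^3, so AVC = VC/Q = 34 - 18Q + 3Q^2 and MC = dTC/dQ = 34 - 36Q + 9Q^2.
The AVC parabola has its vertex at Q = 18/6 = 3, where AVC = 34 - 18·3 + 3·3^2 = $7.
P = $223 exceeds min AVC = $7, so the firm stays open.
Set P = MC: 223 = 34 - 36Q + 9Q^2 → -189 - 36Q + 9Q^2 = 0. The roots are Q = -3 and Q = 7; the profit-maximizing output is on the rising part of MC, so Q* = 7.
Check: AVC at Q = 7 is $55 ≤ P, so revenue covers variable cost.
Profit = P·Q − TC = 223·7 − 558 = $1003.

Produce at Q = 7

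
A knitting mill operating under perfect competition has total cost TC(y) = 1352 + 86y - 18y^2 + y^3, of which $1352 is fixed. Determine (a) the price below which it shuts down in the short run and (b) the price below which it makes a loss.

AVC = 86 - 18y + y^2; minimized at y = 9, giving min AVC = $5. That is the shutdown price.
ATC = 1352/y + 86 - 18y + y^2. Setting dATC/dy = −1352/y^2 − 18 + 2y = 0 gives y = 13 (since 2·13^3 − 18·13^2 = 1352).
min ATC = 1352/13 + 86 − 18·13 + 13^2 = $125. That is the break-even price.
Between these two prices the firm operates at a loss; above $125 it earns a profit.

Shutdown price = $5; break-even price = $125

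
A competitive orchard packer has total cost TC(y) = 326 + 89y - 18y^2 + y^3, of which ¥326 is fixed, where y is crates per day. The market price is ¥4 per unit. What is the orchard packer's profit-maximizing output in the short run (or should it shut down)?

Shut down

From TC, MC = TC'(y) = 89 - 36y + 3y^2 and AVC = VC/y = 89 - 18y + y^2.
AVC hits its minimum where MC = AVC, at y = 9, giving min AVC = 89 - 18·9 + 9^2 = ¥8.
P = ¥4 lies below min AVC = ¥8; no output level covers variable cost.
The firm minimizes its loss by shutting down and losing only its fixed cost of ¥326.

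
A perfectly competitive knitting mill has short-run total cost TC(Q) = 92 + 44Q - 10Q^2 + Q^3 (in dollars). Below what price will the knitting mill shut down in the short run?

$19 per unit

Short-run supply begins at min AVC. From VC = 44Q - 10Q^2 + Q^3, AVC = 44 - 10Q + Q^2.
At the minimum of AVC, MC = AVC. MC = 44 - 20Q + 3Q^2; setting MC = AVC gives 2Q^2 - 10Q = 0, so Q = 5. min AVC = 19.
The firm shuts down for any P below $19.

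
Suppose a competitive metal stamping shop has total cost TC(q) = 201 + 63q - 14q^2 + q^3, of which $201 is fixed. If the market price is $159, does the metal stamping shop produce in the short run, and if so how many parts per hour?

Produce at q = 12

Variable cost is VC = 63q - 14q^2 + q^3, so AVC = VC/q = 63 - 14q + q^2 and MC = dTC/dq = 63 - 28q + 3q^2.
AVC is minimized where dAVC/dq = -14 + 2q = 0, at q = 7; min AVC = 63 - 14·7 + 7^2 = $14.
P = $159 exceeds min AVC = $14, so the firm stays open.
Solving P = MC: -96 - 28q + 3q^2 = 0 ⇒ q = -8/3 or 12. On the upward-sloping branch, q* = 12.
Check: AVC at q = 12 is $39 ≤ P, so revenue covers variable cost.
Profit = P·q − TC = 159·12 − 669 = $1239.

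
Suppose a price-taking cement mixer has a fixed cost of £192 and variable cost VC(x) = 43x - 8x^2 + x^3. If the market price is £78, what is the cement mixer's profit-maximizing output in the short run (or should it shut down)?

From TC, MC = TC'(x) = 43 - 16x + 3x^2 and AVC = VC/x = 43 - 8x + x^2.
The AVC parabola has its vertex at x = 8/2 = 4, where AVC = 43 - 8·4 + 4^2 = £27.
Since P = £78 ≥ min AVC = £27, price covers variable cost and the firm should produce.
Solving P = MC: -35 - 16x + 3x^2 = 0 ⇒ x = -5/3 or 7. On the upward-sloping branch, x* = 7.
Check: AVC at x = 7 is £36 ≤ P, so revenue covers variable cost.
Profit = P·x − TC = 78·7 − 444 = £102.

Produce at x = 7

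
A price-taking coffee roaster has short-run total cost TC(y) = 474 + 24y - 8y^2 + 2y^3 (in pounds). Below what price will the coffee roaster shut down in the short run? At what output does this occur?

The shutdown price is the minimum of AVC. VC = 24y - 8y^2 + 2y^3, so AVC = 24 - 8y + 2y^2.
At the minimum of AVC, MC = AVC. MC = 24 - 16y + 6y^2; setting MC = AVC gives 4y^2 - 8y = 0, so y = 2. min AVC = 16.
So the shutdown price is £16.

£16 per unit, at y = 2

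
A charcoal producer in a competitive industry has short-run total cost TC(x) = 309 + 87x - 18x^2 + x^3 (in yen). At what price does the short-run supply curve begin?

The shutdown price is the minimum of AVC. VC = 87x - 18x^2 + x^3, so AVC = 87 - 18x + x^2.
At the minimum of AVC, MC = AVC. MC = 87 - 36x + 3x^2; setting MC = AVC gives 2x^2 - 18x = 0, so x = 9. min AVC = 6.
So the shutdown price is ¥6.

¥6 per unit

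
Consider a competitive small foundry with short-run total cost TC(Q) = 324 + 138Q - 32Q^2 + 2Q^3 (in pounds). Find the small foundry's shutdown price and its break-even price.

AVC = 138 - 32Q + 2Q^2; minimized at Q = 8, giving min AVC = £10. That is the shutdown price.
ATC = 324/Q + 138 - 32Q + 2Q^2. Setting dATC/dQ = −324/Q^2 − 32 + 4Q = 0 gives Q = 9 (since 4·9^3 − 32·9^2 = 324).
min ATC = 324/9 + 138 − 32·9 + 2·9^2 = £48. That is the break-even price.
For £10 ≤ P < £48 the firm produces at a loss; below £10 it shuts down.

Shutdown price = £10; break-even price = £48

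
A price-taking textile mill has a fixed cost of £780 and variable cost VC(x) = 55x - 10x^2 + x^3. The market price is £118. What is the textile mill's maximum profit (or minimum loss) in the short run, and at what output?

Profit = -£132 at x = 9

AVC = 55 - 10x + x^2; min AVC = £30 at x = 5. Since P = £118 ≥ min AVC, the firm produces.
MC = 55 - 20x + 3x^2. Setting P = MC and taking the root on the rising branch gives x* = 9.
TR = 118·9 = 1062. TC = 780 + 414 = 1194. Profit = 1062 − 1194 = -£132.
By producing, the firm covers all variable cost plus £648 of fixed cost; shutting down would lose the full £780.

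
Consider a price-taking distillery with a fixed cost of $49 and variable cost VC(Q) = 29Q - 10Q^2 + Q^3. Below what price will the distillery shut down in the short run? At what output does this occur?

$4 per unit, at Q = 5

The firm shuts down when price falls below the minimum of average variable cost. AVC = VC/Q = 29 - 10Q + Q^2.
dAVC/dQ = -10 + 2Q = 0 gives Q = 5. min AVC = 29 - 10·5 + 5^2 = 4.
For P < $4 the firm produces nothing.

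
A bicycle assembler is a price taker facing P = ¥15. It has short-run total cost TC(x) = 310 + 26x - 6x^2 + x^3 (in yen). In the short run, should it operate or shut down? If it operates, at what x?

Shut down

Variable cost is VC = 26x - 6x^2 + x^3, so AVC = VC/x = 26 - 6x + x^2 and MC = dTC/dx = 26 - 12x + 3x^2.
The AVC parabola has its vertex at x = 6/2 = 3, where AVC = 26 - 6·3 + 3^2 = ¥17.
Since P = ¥15 < min AVC = ¥17, price fails to cover variable cost at any output.
Shutting down limits the loss to fixed cost, ¥310.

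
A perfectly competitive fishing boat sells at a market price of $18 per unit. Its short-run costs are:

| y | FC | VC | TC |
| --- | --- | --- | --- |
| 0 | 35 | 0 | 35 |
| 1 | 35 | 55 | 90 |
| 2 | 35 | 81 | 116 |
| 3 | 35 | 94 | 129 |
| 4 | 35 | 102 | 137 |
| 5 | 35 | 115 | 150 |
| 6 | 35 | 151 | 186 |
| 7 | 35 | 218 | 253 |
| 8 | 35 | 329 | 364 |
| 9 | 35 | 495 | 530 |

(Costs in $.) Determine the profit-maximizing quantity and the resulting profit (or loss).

y = 0 (shut down); profit = -$35

Compute π = P·y − TC at each output: y=0: -35; y=1: -72; y=2: -80; y=3: -75; y=4: -65; y=5: -60; y=6: -78; y=7: -127; y=8: -220; y=9: -368.
Profit is highest at y = 0. Equivalently, the lowest AVC in the table is 115/5 ≈ $23 at y = 5, and P = $18 falls below it — price never covers variable cost, so the firm shuts down and loses only its fixed cost.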